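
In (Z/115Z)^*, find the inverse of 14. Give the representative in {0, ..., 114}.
14^(−1) ≡ 74 (mod 115)

Apply the extended Euclidean algorithm to (115, 14), tracking rows (r, s, t) with s·115 + t·14 = r. Each division r_prev = q·r_cur + r_new produces the new row as (previous row) − q·(current row):
  row A: (115, 1, 0)   [1·115 + 0·14 = 115]
  row B: (14, 0, 1)   [0·115 + 1·14 = 14]
  115 = 8·14 + 3   → row C = row A − 8·row B = (3, 1, −8)   [check: 1·115 − 8·14 = 3]
  14 = 4·3 + 2   → row D = row B − 4·row C = (2, −4, 33)   [check: −4·115 + 33·14 = 2]
  3 = 1·2 + 1   → row E = row C − 1·row D = (1, 5, −41)   [check: 5·115 − 41·14 = 1]
  2 = 2·1 + 0   → remainder 0, stop. gcd = 1 (last nonzero row E).
The gcd is 1, so 14 is invertible mod 115. The last nonzero row gives 5·115 − 41·14 = 1, so t = −41. So 14^(−1) ≡ −41 ≡ 74 (mod 115). Verify: 14 · 74 = 1036 ≡ 1 (mod 115). ✓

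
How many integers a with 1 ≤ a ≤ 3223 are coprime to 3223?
The number of a ∈ {1, ..., 3223} with gcd(a, 3223) = 1 is by definition Euler's totient φ(3223). φ is multiplicative, with φ(p^e) = p^e − p^(e−1). Factorise 3223 = 11 · 293. Then
  φ(3223) = (11 − 1) · (293 − 1) = 10 · 292 = 2920.
So there are 2920 such integers.

Final answer: 2920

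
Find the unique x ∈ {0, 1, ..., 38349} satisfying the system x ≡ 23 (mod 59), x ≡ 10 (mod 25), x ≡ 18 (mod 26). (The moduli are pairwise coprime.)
The moduli 59, 25, 26 are pairwise coprime, so by the CRT there is a unique solution mod 59·25·26 = 38350.
Solve by successive substitution. Start with x ≡ 23 (mod 59).
  Combine with x ≡ 10 (mod 25): write x = 23 + 59·t and require 23 + 59·t ≡ 10 (mod 25), i.e. 59·t ≡ 10 − 23 ≡ 12 (mod 25). Since 59^(−1) ≡ 14 (mod 25) (59 ≡ 9 (mod 25)), t ≡ 14·12 ≡ 18 (mod 25). So x ≡ 23 + 59·18 = 1085 (mod 1475).
  Combine with x ≡ 18 (mod 26): write x = 1085 + 1475·t and require 1085 + 1475·t ≡ 18 (mod 26), i.e. 1475·t ≡ 18 − 1085 ≡ 25 (mod 26). Since 1475^(−1) ≡ 11 (mod 26) (1475 ≡ 19 (mod 26)), t ≡ 11·25 ≡ 15 (mod 26). So x ≡ 1085 + 1475·15 = 23210 (mod 38350).
Unique solution in [0, 38350): x = 23210.

Final answer: x ≡ 23210 (mod 38350); the representative in [0, 38350) is 23210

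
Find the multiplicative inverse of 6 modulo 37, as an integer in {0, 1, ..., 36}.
Apply the extended Euclidean algorithm to (37, 6), tracking rows (r, s, t) with s·37 + t·6 = r. Each division r_prev = q·r_cur + r_new produces the new row as (previous row) − q·(current row):
  row A: (37, 1, 0)   [1·37 + 0·6 = 37]
  row B: (6, 0, 1)   [0·37 + 1·6 = 6]
  37 = 6·6 + 1   → row C = row A − 6·row B = (1, 1, −6)   [check: 1·37 − 6·6 = 1]
  6 = 6·1 + 0   → remainder 0, stop. gcd = 1 (last nonzero row C).
The gcd is 1, so 6 is invertible mod 37. The last nonzero row gives 1·37 − 6·6 = 1, so t = −6. So 6^(−1) ≡ −6 ≡ 31 (mod 37). Verify: 6 · 31 = 186 ≡ 1 (mod 37). ✓

Final answer: 6^(−1) ≡ 31 (mod 37)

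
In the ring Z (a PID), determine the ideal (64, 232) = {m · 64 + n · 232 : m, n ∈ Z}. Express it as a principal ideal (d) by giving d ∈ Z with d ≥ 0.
In the PID Z, (a, b) is generated by gcd(a, b). Compute gcd(232, 64) with the extended Euclidean algorithm, tracking rows (r, s, t) with s·232 + t·64 = r:
  row A: (232, 1, 0)   [1·232 + 0·64 = 232]
  row B: (64, 0, 1)   [0·232 + 1·64 = 64]
  232 = 3·64 + 40   → row C = row A − 3·row B = (40, 1, −3)   [check: 1·232 − 3·64 = 40]
  64 = 1·40 + 24   → row D = row B − 1·row C = (24, −1, 4)   [check: −1·232 + 4·64 = 24]
  40 = 1·24 + 16   → row E = row C − 1·row D = (16, 2, −7)   [check: 2·232 − 7·64 = 16]
  24 = 1·16 + 8   → row F = row D − 1·row E = (8, −3, 11)   [check: −3·232 + 11·64 = 8]
  16 = 2·8 + 0   → remainder 0, stop. gcd = 8 (last nonzero row F).
So gcd(64, 232) = 8, with Bézout identity −3·232 + 11·64 = 8. Containment (⊇): the Bézout identity exhibits 8 as an element of (64, 232), giving (8) ⊆ (64, 232). Containment (⊆): since 8 | 64 and 8 | 232 (64 = 8·8, 232 = 8·29), every Z-linear combination of 64 and 232 is divisible by 8, so (64, 232) ⊆ (8). Therefore (64, 232) = (8), d = 8.

Final answer: (64, 232) = (8); d = 8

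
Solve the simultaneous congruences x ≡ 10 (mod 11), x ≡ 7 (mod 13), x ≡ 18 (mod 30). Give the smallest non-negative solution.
x ≡ 2958 (mod 4290); the representative in [0, 4290) is 2958

The moduli 11, 13, 30 are pairwise coprime, so by the CRT there is a unique solution mod 11·13·30 = 4290.
Solve by successive substitution. Start with x ≡ 10 (mod 11).
  Combine with x ≡ 7 (mod 13): write x = 10 + 11·t and require 10 + 11·t ≡ 7 (mod 13), i.e. 11·t ≡ 7 − 10 ≡ 10 (mod 13). Since 11^(−1) ≡ 6 (mod 13), t ≡ 6·10 ≡ 8 (mod 13). So x ≡ 10 + 11·8 = 98 (mod 143).
  Combine with x ≡ 18 (mod 30): write x = 98 + 143·t and require 98 + 143·t ≡ 18 (mod 30), i.e. 143·t ≡ 18 − 98 ≡ 10 (mod 30). Since 143^(−1) ≡ 17 (mod 30) (143 ≡ 23 (mod 30)), t ≡ 17·10 ≡ 20 (mod 30). So x ≡ 98 + 143·20 = 2958 (mod 4290).
Unique solution in [0, 4290): x = 2958.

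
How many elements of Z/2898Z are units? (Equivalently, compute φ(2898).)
An element a ∈ Z/2898Z is a unit iff gcd(a, 2898) = 1, so the number of units is φ(2898). φ is multiplicative, with φ(p^e) = p^e − p^(e−1). Factorise 2898 = 2 · 3^2 · 7 · 23. Then
  φ(2898) = (2 − 1) · (3^2 − 3^1) · (7 − 1) · (23 − 1) = 1 · 6 · 6 · 22 = 792.

Final answer: Z/2898Z has φ(2898) = 792 units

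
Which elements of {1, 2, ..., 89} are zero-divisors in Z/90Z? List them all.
nonzero zero-divisors of Z/90Z = {2, 3, 4, 5, 6, 8, 9, 10, 12, 14, 15, 16, 18, 20, 21, 22, 24, 25, 26, 27, 28, 30, 32, 33, 34, 35, 36, 38, 39, 40, 42, 44, 45, 46, 48, 50, 51, 52, 54, 55, 56, 57, 58, 60, 62, 63, 64, 65, 66, 68, 69, 70, 72, 74, 75, 76, 78, 80, 81, 82, 84, 85, 86, 87, 88}

An element a ∈ Z/90Z (with a ≠ 0) is a zero-divisor iff gcd(a, 90) > 1 (because a is a unit precisely when gcd(a, n) = 1, and in Z/nZ every nonzero, non-unit element is a zero-divisor). Scan a = 1, ..., 89 and keep those with gcd(a, 90) > 1:
  gcd(2, 90) = 2, gcd(3, 90) = 3, gcd(4, 90) = 2, gcd(5, 90) = 5, gcd(6, 90) = 6, gcd(8, 90) = 2, gcd(9, 90) = 9, gcd(10, 90) = 10, gcd(12, 90) = 6, gcd(14, 90) = 2, gcd(15, 90) = 15, gcd(16, 90) = 2, gcd(18, 90) = 18, gcd(20, 90) = 10, gcd(21, 90) = 3, gcd(22, 90) = 2, gcd(24, 90) = 6, gcd(25, 90) = 5, gcd(26, 90) = 2, gcd(27, 90) = 9, gcd(28, 90) = 2, gcd(30, 90) = 30, gcd(32, 90) = 2, gcd(33, 90) = 3, gcd(34, 90) = 2, gcd(35, 90) = 5, gcd(36, 90) = 18, gcd(38, 90) = 2, gcd(39, 90) = 3, gcd(40, 90) = 10, gcd(42, 90) = 6, gcd(44, 90) = 2, gcd(45, 90) = 45, gcd(46, 90) = 2, gcd(48, 90) = 6, gcd(50, 90) = 10, gcd(51, 90) = 3, gcd(52, 90) = 2, gcd(54, 90) = 18, gcd(55, 90) = 5, gcd(56, 90) = 2, gcd(57, 90) = 3, gcd(58, 90) = 2, gcd(60, 90) = 30, gcd(62, 90) = 2, gcd(63, 90) = 9, gcd(64, 90) = 2, gcd(65, 90) = 5, gcd(66, 90) = 6, gcd(68, 90) = 2, gcd(69, 90) = 3, gcd(70, 90) = 10, gcd(72, 90) = 18, gcd(74, 90) = 2, gcd(75, 90) = 15, gcd(76, 90) = 2, gcd(78, 90) = 6, gcd(80, 90) = 10, gcd(81, 90) = 9, gcd(82, 90) = 2, gcd(84, 90) = 6, gcd(85, 90) = 5, gcd(86, 90) = 2, gcd(87, 90) = 3, gcd(88, 90) = 2.
All other a ∈ {1, ..., 89} have gcd(a, 90) = 1 and are units. So the nonzero zero-divisors are exactly the 65 values of a appearing in this scan.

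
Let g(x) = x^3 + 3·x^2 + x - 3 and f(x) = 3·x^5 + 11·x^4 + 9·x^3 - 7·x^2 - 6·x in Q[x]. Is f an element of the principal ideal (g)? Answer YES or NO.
YES

In Q[x] the ideal (g) consists of all multiples of g, so f ∈ (g) iff g | f, i.e. iff the remainder of f on division by g is 0. Divide f by g (g is monic, so eliminate the leading term of the running remainder at each step):
  leading term 3·x^5: subtract (3·x^2)·g(x) = 3·x^5 + 9·x^4 + 3·x^3 - 9·x^2, leaving 2·x^4 + 6·x^3 + 2·x^2 - 6·x
  leading term 2·x^4: subtract (2·x)·g(x) = 2·x^4 + 6·x^3 + 2·x^2 - 6·x, leaving 0
The remainder is 0, so f(x) = g(x) · h(x) with h(x) = 3·x^2 + 2·x. Hence g | f, i.e. f ∈ (g).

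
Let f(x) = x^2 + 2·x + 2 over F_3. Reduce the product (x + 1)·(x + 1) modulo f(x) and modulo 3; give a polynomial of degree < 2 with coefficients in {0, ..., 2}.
Multiply as integer polynomials: a · b = x^2 + 2·x + 1. Reducing coefficients mod 3: a · b ≡ x^2 + 2·x + 1. Now divide by f(x) = x^2 + 2·x + 2 in F_3[x], eliminating the leading term at each step:
  leading term x^2: subtract (1)·f(x) = x^2 + 2·x + 2, leaving 2 (coefficients mod 3)
The degree is now < 2, so this is the remainder. Hence a · b ≡ 2 in F_3[x]/(f).

Final answer: a · b ≡ 2 (mod f(x))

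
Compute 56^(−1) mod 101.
Apply the extended Euclidean algorithm to (101, 56), tracking rows (r, s, t) with s·101 + t·56 = r. Each division r_prev = q·r_cur + r_new produces the new row as (previous row) − q·(current row):
  row A: (101, 1, 0)   [1·101 + 0·56 = 101]
  row B: (56, 0, 1)   [0·101 + 1·56 = 56]
  101 = 1·56 + 45   → row C = row A − 1·row B = (45, 1, −1)   [check: 1·101 − 1·56 = 45]
  56 = 1·45 + 11   → row D = row B − 1·row C = (11, −1, 2)   [check: −1·101 + 2·56 = 11]
  45 = 4·11 + 1   → row E = row C − 4·row D = (1, 5, −9)   [check: 5·101 − 9·56 = 1]
  11 = 11·1 + 0   → remainder 0, stop. gcd = 1 (last nonzero row E).
The gcd is 1, so 56 is invertible mod 101. The last nonzero row gives 5·101 − 9·56 = 1, so t = −9. So 56^(−1) ≡ −9 ≡ 92 (mod 101). Verify: 56 · 92 = 5152 ≡ 1 (mod 101). ✓

Final answer: 56^(−1) ≡ 92 (mod 101)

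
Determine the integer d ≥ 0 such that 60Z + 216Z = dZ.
In the PID Z, (a, b) is generated by gcd(a, b). Compute gcd(216, 60) with the extended Euclidean algorithm, tracking rows (r, s, t) with s·216 + t·60 = r:
  row A: (216, 1, 0)   [1·216 + 0·60 = 216]
  row B: (60, 0, 1)   [0·216 + 1·60 = 60]
  216 = 3·60 + 36   → row C = row A − 3·row B = (36, 1, −3)   [check: 1·216 − 3·60 = 36]
  60 = 1·36 + 24   → row D = row B − 1·row C = (24, −1, 4)   [check: −1·216 + 4·60 = 24]
  36 = 1·24 + 12   → row E = row C − 1·row D = (12, 2, −7)   [check: 2·216 − 7·60 = 12]
  24 = 2·12 + 0   → remainder 0, stop. gcd = 12 (last nonzero row E).
So gcd(60, 216) = 12, with Bézout identity 2·216 − 7·60 = 12. Containment (⊇): the Bézout identity exhibits 12 as an element of (60, 216), giving (12) ⊆ (60, 216). Containment (⊆): since 12 | 60 and 12 | 216 (60 = 12·5, 216 = 12·18), every Z-linear combination of 60 and 216 is divisible by 12, so (60, 216) ⊆ (12). Therefore (60, 216) = (12), d = 12.

Final answer: (60, 216) = (12); d = 12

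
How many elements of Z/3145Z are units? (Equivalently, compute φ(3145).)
An element a ∈ Z/3145Z is a unit iff gcd(a, 3145) = 1, so the number of units is φ(3145). φ is multiplicative, with φ(p^e) = p^e − p^(e−1). Factorise 3145 = 5 · 17 · 37. Then
  φ(3145) = (5 − 1) · (17 − 1) · (37 − 1) = 4 · 16 · 36 = 2304.

Final answer: Z/3145Z has φ(3145) = 2304 units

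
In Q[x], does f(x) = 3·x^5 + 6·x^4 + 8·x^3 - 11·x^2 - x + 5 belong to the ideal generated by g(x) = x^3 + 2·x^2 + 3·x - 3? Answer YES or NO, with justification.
In Q[x] the ideal (g) consists of all multiples of g, so f ∈ (g) iff g | f, i.e. iff the remainder of f on division by g is 0. Divide f by g (g is monic, so eliminate the leading term of the running remainder at each step):
  leading term 3·x^5: subtract (3·x^2)·g(x) = 3·x^5 + 6·x^4 + 9·x^3 - 9·x^2, leaving -x^3 - 2·x^2 - x + 5
  leading term -x^3: subtract (-1)·g(x) = -x^3 - 2·x^2 - 3·x + 3, leaving 2·x + 2
The remainder r(x) = 2·x + 2 ≠ 0 (and deg r < deg g), so g ∤ f, i.e. f ∉ (g).

Final answer: NO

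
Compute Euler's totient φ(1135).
φ(1135) = 904

φ is multiplicative, with φ(p^e) = p^e − p^(e−1). Factorise 1135 = 5 · 227. Then
  φ(1135) = (5 − 1) · (227 − 1) = 4 · 226 = 904.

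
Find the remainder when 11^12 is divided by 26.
1

Use repeated squaring. Binary(12) = 1100. Walk through the bits of the exponent 12 left-to-right: at each bit after the leading one, square the running value, then multiply by 11 if the bit is 1 (always reducing mod 26):
  bit 1 = 1 (leading): start with 11.
  bit 2 = 1: square 11^2 = 121 ≡ 17; bit is 1, so multiply 17·11 = 187 ≡ 5 (mod 26).
  bit 3 = 0: square 5^2 = 25 (mod 26).
  bit 4 = 0: square 25^2 = 625 ≡ 1 (mod 26).
Final value: 11^12 ≡ 1 (mod 26).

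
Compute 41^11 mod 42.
41

Use repeated squaring. Binary(11) = 1011. Walk through the bits of the exponent 11 left-to-right: at each bit after the leading one, square the running value, then multiply by 41 if the bit is 1 (always reducing mod 42):
  bit 1 = 1 (leading): start with 41.
  bit 2 = 0: square 41^2 = 1681 ≡ 1 (mod 42).
  bit 3 = 1: square 1^2 = 1; bit is 1, so multiply 1·41 = 41 (mod 42).
  bit 4 = 1: square 41^2 = 1681 ≡ 1; bit is 1, so multiply 1·41 = 41 (mod 42).
Final value: 41^11 ≡ 41 (mod 42).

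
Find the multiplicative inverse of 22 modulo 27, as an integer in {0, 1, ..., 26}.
Apply the extended Euclidean algorithm to (27, 22), tracking rows (r, s, t) with s·27 + t·22 = r. Each division r_prev = q·r_cur + r_new produces the new row as (previous row) − q·(current row):
  row A: (27, 1, 0)   [1·27 + 0·22 = 27]
  row B: (22, 0, 1)   [0·27 + 1·22 = 22]
  27 = 1·22 + 5   → row C = row A − 1·row B = (5, 1, −1)   [check: 1·27 − 1·22 = 5]
  22 = 4·5 + 2   → row D = row B − 4·row C = (2, −4, 5)   [check: −4·27 + 5·22 = 2]
  5 = 2·2 + 1   → row E = row C − 2·row D = (1, 9, −11)   [check: 9·27 − 11·22 = 1]
  2 = 2·1 + 0   → remainder 0, stop. gcd = 1 (last nonzero row E).
The gcd is 1, so 22 is invertible mod 27. The last nonzero row gives 9·27 − 11·22 = 1, so t = −11. So 22^(−1) ≡ −11 ≡ 16 (mod 27). Verify: 22 · 16 = 352 ≡ 1 (mod 27). ✓

Final answer: 22^(−1) ≡ 16 (mod 27)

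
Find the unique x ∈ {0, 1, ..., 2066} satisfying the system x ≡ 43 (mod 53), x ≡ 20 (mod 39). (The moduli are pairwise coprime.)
x ≡ 1580 (mod 2067); the representative in [0, 2067) is 1580

The moduli 53, 39 are pairwise coprime, so by the CRT there is a unique solution mod 53·39 = 2067.
Solve by successive substitution. Start with x ≡ 43 (mod 53).
  Combine with x ≡ 20 (mod 39): write x = 43 + 53·t and require 43 + 53·t ≡ 20 (mod 39), i.e. 53·t ≡ 20 − 43 ≡ 16 (mod 39). Since 53^(−1) ≡ 14 (mod 39) (53 ≡ 14 (mod 39)), t ≡ 14·16 ≡ 29 (mod 39). So x ≡ 43 + 53·29 = 1580 (mod 2067).
Unique solution in [0, 2067): x = 1580.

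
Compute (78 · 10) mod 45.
15

Reduce the factors first: 78 ≡ 33 (mod 45), so 78 · 10 ≡ 33 · 10 (mod 45). 33 · 10 = 330. Dividing by 45: 330 = 7·45 + 15. So (78 · 10) mod 45 = 15.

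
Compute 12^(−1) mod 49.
Apply the extended Euclidean algorithm to (49, 12), tracking rows (r, s, t) with s·49 + t·12 = r. Each division r_prev = q·r_cur + r_new produces the new row as (previous row) − q·(current row):
  row A: (49, 1, 0)   [1·49 + 0·12 = 49]
  row B: (12, 0, 1)   [0·49 + 1·12 = 12]
  49 = 4·12 + 1   → row C = row A − 4·row B = (1, 1, −4)   [check: 1·49 − 4·12 = 1]
  12 = 12·1 + 0   → remainder 0, stop. gcd = 1 (last nonzero row C).
The gcd is 1, so 12 is invertible mod 49. The last nonzero row gives 1·49 − 4·12 = 1, so t = −4. So 12^(−1) ≡ −4 ≡ 45 (mod 49). Verify: 12 · 45 = 540 ≡ 1 (mod 49). ✓

Final answer: 12^(−1) ≡ 45 (mod 49)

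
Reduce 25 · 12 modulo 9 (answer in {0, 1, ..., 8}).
3

Reduce the factors first: 25 ≡ 7, 12 ≡ 3 (mod 9), so 25 · 12 ≡ 7 · 3 (mod 9). 7 · 3 = 21. Dividing by 9: 21 = 2·9 + 3. So (25 · 12) mod 9 = 3.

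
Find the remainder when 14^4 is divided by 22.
4

Use repeated squaring. Binary(4) = 100. Walk through the bits of the exponent 4 left-to-right: at each bit after the leading one, square the running value, then multiply by 14 if the bit is 1 (always reducing mod 22):
  bit 1 = 1 (leading): start with 14.
  bit 2 = 0: square 14^2 = 196 ≡ 20 (mod 22).
  bit 3 = 0: square 20^2 = 400 ≡ 4 (mod 22).
Final value: 14^4 ≡ 4 (mod 22).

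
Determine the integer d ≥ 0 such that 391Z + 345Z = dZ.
In the PID Z, (a, b) is generated by gcd(a, b). Compute gcd(391, 345) with the extended Euclidean algorithm, tracking rows (r, s, t) with s·391 + t·345 = r:
  row A: (391, 1, 0)   [1·391 + 0·345 = 391]
  row B: (345, 0, 1)   [0·391 + 1·345 = 345]
  391 = 1·345 + 46   → row C = row A − 1·row B = (46, 1, −1)   [check: 1·391 − 1·345 = 46]
  345 = 7·46 + 23   → row D = row B − 7·row C = (23, −7, 8)   [check: −7·391 + 8·345 = 23]
  46 = 2·23 + 0   → remainder 0, stop. gcd = 23 (last nonzero row D).
So gcd(391, 345) = 23, with Bézout identity −7·391 + 8·345 = 23. Containment (⊇): the Bézout identity exhibits 23 as an element of (391, 345), giving (23) ⊆ (391, 345). Containment (⊆): since 23 | 391 and 23 | 345 (391 = 23·17, 345 = 23·15), every Z-linear combination of 391 and 345 is divisible by 23, so (391, 345) ⊆ (23). Therefore (391, 345) = (23), d = 23.

Final answer: (391, 345) = (23); d = 23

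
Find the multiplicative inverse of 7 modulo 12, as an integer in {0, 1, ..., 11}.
7^(−1) ≡ 7 (mod 12)

Apply the extended Euclidean algorithm to (12, 7), tracking rows (r, s, t) with s·12 + t·7 = r. Each division r_prev = q·r_cur + r_new produces the new row as (previous row) − q·(current row):
  row A: (12, 1, 0)   [1·12 + 0·7 = 12]
  row B: (7, 0, 1)   [0·12 + 1·7 = 7]
  12 = 1·7 + 5   → row C = row A − 1·row B = (5, 1, −1)   [check: 1·12 − 1·7 = 5]
  7 = 1·5 + 2   → row D = row B − 1·row C = (2, −1, 2)   [check: −1·12 + 2·7 = 2]
  5 = 2·2 + 1   → row E = row C − 2·row D = (1, 3, −5)   [check: 3·12 − 5·7 = 1]
  2 = 2·1 + 0   → remainder 0, stop. gcd = 1 (last nonzero row E).
The gcd is 1, so 7 is invertible mod 12. The last nonzero row gives 3·12 − 5·7 = 1, so t = −5. So 7^(−1) ≡ −5 ≡ 7 (mod 12). Verify: 7 · 7 = 49 ≡ 1 (mod 12). ✓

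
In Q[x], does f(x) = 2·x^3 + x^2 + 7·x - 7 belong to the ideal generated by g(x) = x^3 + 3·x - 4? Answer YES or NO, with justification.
NO

In Q[x] the ideal (g) consists of all multiples of g, so f ∈ (g) iff g | f, i.e. iff the remainder of f on division by g is 0. Divide f by g (g is monic, so eliminate the leading term of the running remainder at each step):
  leading term 2·x^3: subtract (2)·g(x) = 2·x^3 + 6·x - 8, leaving x^2 + x + 1
The remainder r(x) = x^2 + x + 1 ≠ 0 (and deg r < deg g), so g ∤ f, i.e. f ∉ (g).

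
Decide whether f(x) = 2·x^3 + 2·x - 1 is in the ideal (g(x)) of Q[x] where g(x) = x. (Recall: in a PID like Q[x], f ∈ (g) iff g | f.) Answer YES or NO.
In Q[x] the ideal (g) consists of all multiples of g, so f ∈ (g) iff g | f, i.e. iff the remainder of f on division by g is 0. Divide f by g (g is monic, so eliminate the leading term of the running remainder at each step):
  leading term 2·x^3: subtract (2·x^2)·g(x) = 2·x^3, leaving 2·x - 1
  leading term 2·x: subtract (2)·g(x) = 2·x, leaving -1
The remainder r(x) = -1 ≠ 0 (and deg r < deg g), so g ∤ f, i.e. f ∉ (g).

Final answer: NO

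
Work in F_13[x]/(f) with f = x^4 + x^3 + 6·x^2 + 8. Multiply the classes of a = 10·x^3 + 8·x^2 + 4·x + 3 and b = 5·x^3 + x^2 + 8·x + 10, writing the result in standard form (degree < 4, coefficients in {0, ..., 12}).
Multiply as integer polynomials: a · b = 50·x^6 + 50·x^5 + 108·x^4 + 183·x^3 + 115·x^2 + 64·x + 30. Reducing coefficients mod 13: a · b ≡ 11·x^6 + 11·x^5 + 4·x^4 + x^3 + 11·x^2 + 12·x + 4. Now divide by f(x) = x^4 + x^3 + 6·x^2 + 8 in F_13[x], eliminating the leading term at each step:
  leading term 11·x^6: subtract (11·x^2)·f(x) = 11·x^6 + 11·x^5 + x^4 + 10·x^2, leaving 3·x^4 + x^3 + x^2 + 12·x + 4 (coefficients mod 13)
  leading term 3·x^4: subtract (3)·f(x) = 3·x^4 + 3·x^3 + 5·x^2 + 11, leaving 11·x^3 + 9·x^2 + 12·x + 6 (coefficients mod 13)
The degree is now < 4, so this is the remainder. Hence a · b ≡ 11·x^3 + 9·x^2 + 12·x + 6 in F_13[x]/(f).

Final answer: a · b ≡ 11·x^3 + 9·x^2 + 12·x + 6 (mod f(x))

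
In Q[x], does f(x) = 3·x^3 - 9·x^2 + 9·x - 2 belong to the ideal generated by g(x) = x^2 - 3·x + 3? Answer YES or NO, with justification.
In Q[x] the ideal (g) consists of all multiples of g, so f ∈ (g) iff g | f, i.e. iff the remainder of f on division by g is 0. Divide f by g (g is monic, so eliminate the leading term of the running remainder at each step):
  leading term 3·x^3: subtract (3·x)·g(x) = 3·x^3 - 9·x^2 + 9·x, leaving -2
The remainder r(x) = -2 ≠ 0 (and deg r < deg g), so g ∤ f, i.e. f ∉ (g).

Final answer: NO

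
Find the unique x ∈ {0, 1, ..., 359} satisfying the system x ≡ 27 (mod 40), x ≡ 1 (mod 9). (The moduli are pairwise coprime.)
The moduli 40, 9 are pairwise coprime, so by the CRT there is a unique solution mod 40·9 = 360.
Solve by successive substitution. Start with x ≡ 27 (mod 40).
  Combine with x ≡ 1 (mod 9): write x = 27 + 40·t and require 27 + 40·t ≡ 1 (mod 9), i.e. 40·t ≡ 1 − 27 ≡ 1 (mod 9). Since 40^(−1) ≡ 7 (mod 9) (40 ≡ 4 (mod 9)), t ≡ 7·1 ≡ 7 (mod 9). So x ≡ 27 + 40·7 = 307 (mod 360).
Unique solution in [0, 360): x = 307.

Final answer: x ≡ 307 (mod 360); the representative in [0, 360) is 307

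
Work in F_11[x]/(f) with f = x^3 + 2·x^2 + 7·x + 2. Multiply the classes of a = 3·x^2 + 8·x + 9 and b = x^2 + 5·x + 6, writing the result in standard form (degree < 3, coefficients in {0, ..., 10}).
Multiply as integer polynomials: a · b = 3·x^4 + 23·x^3 + 67·x^2 + 93·x + 54. Reducing coefficients mod 11: a · b ≡ 3·x^4 + x^3 + x^2 + 5·x + 10. Now divide by f(x) = x^3 + 2·x^2 + 7·x + 2 in F_11[x], eliminating the leading term at each step:
  leading term 3·x^4: subtract (3·x)·f(x) = 3·x^4 + 6·x^3 + 10·x^2 + 6·x, leaving 6·x^3 + 2·x^2 + 10·x + 10 (coefficients mod 11)
  leading term 6·x^3: subtract (6)·f(x) = 6·x^3 + x^2 + 9·x + 1, leaving x^2 + x + 9 (coefficients mod 11)
The degree is now < 3, so this is the remainder. Hence a · b ≡ x^2 + x + 9 in F_11[x]/(f).

Final answer: a · b ≡ x^2 + x + 9 (mod f(x))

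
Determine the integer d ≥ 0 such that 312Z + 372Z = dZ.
In the PID Z, (a, b) is generated by gcd(a, b). Compute gcd(372, 312) with the extended Euclidean algorithm, tracking rows (r, s, t) with s·372 + t·312 = r:
  row A: (372, 1, 0)   [1·372 + 0·312 = 372]
  row B: (312, 0, 1)   [0·372 + 1·312 = 312]
  372 = 1·312 + 60   → row C = row A − 1·row B = (60, 1, −1)   [check: 1·372 − 1·312 = 60]
  312 = 5·60 + 12   → row D = row B − 5·row C = (12, −5, 6)   [check: −5·372 + 6·312 = 12]
  60 = 5·12 + 0   → remainder 0, stop. gcd = 12 (last nonzero row D).
So gcd(312, 372) = 12, with Bézout identity −5·372 + 6·312 = 12. Containment (⊇): the Bézout identity exhibits 12 as an element of (312, 372), giving (12) ⊆ (312, 372). Containment (⊆): since 12 | 312 and 12 | 372 (312 = 12·26, 372 = 12·31), every Z-linear combination of 312 and 372 is divisible by 12, so (312, 372) ⊆ (12). Therefore (312, 372) = (12), d = 12.

Final answer: (312, 372) = (12); d = 12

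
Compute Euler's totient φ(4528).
φ(4528) = 2256

φ is multiplicative, with φ(p^e) = p^e − p^(e−1). Factorise 4528 = 2^4 · 283. Then
  φ(4528) = (2^4 − 2^3) · (283 − 1) = 8 · 282 = 2256.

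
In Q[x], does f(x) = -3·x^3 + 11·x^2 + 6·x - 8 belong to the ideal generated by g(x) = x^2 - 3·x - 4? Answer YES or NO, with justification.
YES

In Q[x] the ideal (g) consists of all multiples of g, so f ∈ (g) iff g | f, i.e. iff the remainder of f on division by g is 0. Divide f by g (g is monic, so eliminate the leading term of the running remainder at each step):
  leading term -3·x^3: subtract (-3·x)·g(x) = -3·x^3 + 9·x^2 + 12·x, leaving 2·x^2 - 6·x - 8
  leading term 2·x^2: subtract (2)·g(x) = 2·x^2 - 6·x - 8, leaving 0
The remainder is 0, so f(x) = g(x) · h(x) with h(x) = 2 - 3·x. Hence g | f, i.e. f ∈ (g).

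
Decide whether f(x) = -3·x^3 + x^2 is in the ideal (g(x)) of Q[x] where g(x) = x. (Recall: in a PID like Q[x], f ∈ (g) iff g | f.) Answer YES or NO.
YES

In Q[x] the ideal (g) consists of all multiples of g, so f ∈ (g) iff g | f, i.e. iff the remainder of f on division by g is 0. Divide f by g (g is monic, so eliminate the leading term of the running remainder at each step):
  leading term -3·x^3: subtract (-3·x^2)·g(x) = -3·x^3, leaving x^2
  leading term x^2: subtract (x)·g(x) = x^2, leaving 0
The remainder is 0, so f(x) = g(x) · h(x) with h(x) = -3·x^2 + x. Hence g | f, i.e. f ∈ (g).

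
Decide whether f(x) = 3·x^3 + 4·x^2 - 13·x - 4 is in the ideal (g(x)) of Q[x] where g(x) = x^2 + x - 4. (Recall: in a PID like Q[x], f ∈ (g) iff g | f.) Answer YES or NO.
NO

In Q[x] the ideal (g) consists of all multiples of g, so f ∈ (g) iff g | f, i.e. iff the remainder of f on division by g is 0. Divide f by g (g is monic, so eliminate the leading term of the running remainder at each step):
  leading term 3·x^3: subtract (3·x)·g(x) = 3·x^3 + 3·x^2 - 12·x, leaving x^2 - x - 4
  leading term x^2: subtract (1)·g(x) = x^2 + x - 4, leaving -2·x
The remainder r(x) = -2·x ≠ 0 (and deg r < deg g), so g ∤ f, i.e. f ∉ (g).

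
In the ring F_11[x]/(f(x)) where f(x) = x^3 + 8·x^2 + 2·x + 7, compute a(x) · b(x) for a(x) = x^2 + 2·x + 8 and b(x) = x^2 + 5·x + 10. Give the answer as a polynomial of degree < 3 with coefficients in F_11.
a · b ≡ x^2 + 10 (mod f(x))

Multiply as integer polynomials: a · b = x^4 + 7·x^3 + 28·x^2 + 60·x + 80. Reducing coefficients mod 11: a · b ≡ x^4 + 7·x^3 + 6·x^2 + 5·x + 3. Now divide by f(x) = x^3 + 8·x^2 + 2·x + 7 in F_11[x], eliminating the leading term at each step:
  leading term x^4: subtract (x)·f(x) = x^4 + 8·x^3 + 2·x^2 + 7·x, leaving 10·x^3 + 4·x^2 + 9·x + 3 (coefficients mod 11)
  leading term 10·x^3: subtract (10)·f(x) = 10·x^3 + 3·x^2 + 9·x + 4, leaving x^2 + 10 (coefficients mod 11)
The degree is now < 3, so this is the remainder. Hence a · b ≡ x^2 + 10 in F_11[x]/(f).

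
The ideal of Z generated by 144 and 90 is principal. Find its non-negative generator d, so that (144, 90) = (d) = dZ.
(144, 90) = (18); d = 18

In the PID Z, (a, b) is generated by gcd(a, b). Compute gcd(144, 90) with the extended Euclidean algorithm, tracking rows (r, s, t) with s·144 + t·90 = r:
  row A: (144, 1, 0)   [1·144 + 0·90 = 144]
  row B: (90, 0, 1)   [0·144 + 1·90 = 90]
  144 = 1·90 + 54   → row C = row A − 1·row B = (54, 1, −1)   [check: 1·144 − 1·90 = 54]
  90 = 1·54 + 36   → row D = row B − 1·row C = (36, −1, 2)   [check: −1·144 + 2·90 = 36]
  54 = 1·36 + 18   → row E = row C − 1·row D = (18, 2, −3)   [check: 2·144 − 3·90 = 18]
  36 = 2·18 + 0   → remainder 0, stop. gcd = 18 (last nonzero row E).
So gcd(144, 90) = 18, with Bézout identity 2·144 − 3·90 = 18. Containment (⊇): the Bézout identity exhibits 18 as an element of (144, 90), giving (18) ⊆ (144, 90). Containment (⊆): since 18 | 144 and 18 | 90 (144 = 18·8, 90 = 18·5), every Z-linear combination of 144 and 90 is divisible by 18, so (144, 90) ⊆ (18). Therefore (144, 90) = (18), d = 18.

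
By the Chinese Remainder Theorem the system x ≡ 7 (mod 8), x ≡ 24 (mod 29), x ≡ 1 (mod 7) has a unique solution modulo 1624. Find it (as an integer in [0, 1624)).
x ≡ 575 (mod 1624); the representative in [0, 1624) is 575

The moduli 8, 29, 7 are pairwise coprime, so by the CRT there is a unique solution mod 8·29·7 = 1624.
Solve by successive substitution. Start with x ≡ 7 (mod 8).
  Combine with x ≡ 24 (mod 29): write x = 7 + 8·t and require 7 + 8·t ≡ 24 (mod 29), i.e. 8·t ≡ 24 − 7 ≡ 17 (mod 29). Since 8^(−1) ≡ 11 (mod 29), t ≡ 11·17 ≡ 13 (mod 29). So x ≡ 7 + 8·13 = 111 (mod 232).
  Combine with x ≡ 1 (mod 7): write x = 111 + 232·t and require 111 + 232·t ≡ 1 (mod 7), i.e. 232·t ≡ 1 − 111 ≡ 2 (mod 7). Since 232^(−1) ≡ 1 (mod 7) (232 ≡ 1 (mod 7)), t ≡ 1·2 ≡ 2 (mod 7). So x ≡ 111 + 232·2 = 575 (mod 1624).
Unique solution in [0, 1624): x = 575.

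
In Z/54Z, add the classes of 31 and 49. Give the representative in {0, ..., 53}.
26

Both summands are already reduced mod 54. 31 + 49 = 80; 80 = 1·54 + 26, so (31 + 49) mod 54 = 26.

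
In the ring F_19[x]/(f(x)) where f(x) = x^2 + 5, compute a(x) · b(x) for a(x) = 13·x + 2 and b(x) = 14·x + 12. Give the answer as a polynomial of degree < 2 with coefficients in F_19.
Multiply as integer polynomials: a · b = 182·x^2 + 184·x + 24. Reducing coefficients mod 19: a · b ≡ 11·x^2 + 13·x + 5. Now divide by f(x) = x^2 + 5 in F_19[x], eliminating the leading term at each step:
  leading term 11·x^2: subtract (11)·f(x) = 11·x^2 + 17, leaving 13·x + 7 (coefficients mod 19)
The degree is now < 2, so this is the remainder. Hence a · b ≡ 13·x + 7 in F_19[x]/(f).

Final answer: a · b ≡ 13·x + 7 (mod f(x))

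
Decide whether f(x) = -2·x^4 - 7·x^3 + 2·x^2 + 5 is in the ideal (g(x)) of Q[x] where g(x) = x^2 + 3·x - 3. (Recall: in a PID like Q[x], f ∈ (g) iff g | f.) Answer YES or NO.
NO

In Q[x] the ideal (g) consists of all multiples of g, so f ∈ (g) iff g | f, i.e. iff the remainder of f on division by g is 0. Divide f by g (g is monic, so eliminate the leading term of the running remainder at each step):
  leading term -2·x^4: subtract (-2·x^2)·g(x) = -2·x^4 - 6·x^3 + 6·x^2, leaving -x^3 - 4·x^2 + 5
  leading term -x^3: subtract (-x)·g(x) = -x^3 - 3·x^2 + 3·x, leaving -x^2 - 3·x + 5
  leading term -x^2: subtract (-1)·g(x) = -x^2 - 3·x + 3, leaving 2
The remainder r(x) = 2 ≠ 0 (and deg r < deg g), so g ∤ f, i.e. f ∉ (g).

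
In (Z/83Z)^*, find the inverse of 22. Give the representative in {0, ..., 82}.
22^(−1) ≡ 34 (mod 83)

Apply the extended Euclidean algorithm to (83, 22), tracking rows (r, s, t) with s·83 + t·22 = r. Each division r_prev = q·r_cur + r_new produces the new row as (previous row) − q·(current row):
  row A: (83, 1, 0)   [1·83 + 0·22 = 83]
  row B: (22, 0, 1)   [0·83 + 1·22 = 22]
  83 = 3·22 + 17   → row C = row A − 3·row B = (17, 1, −3)   [check: 1·83 − 3·22 = 17]
  22 = 1·17 + 5   → row D = row B − 1·row C = (5, −1, 4)   [check: −1·83 + 4·22 = 5]
  17 = 3·5 + 2   → row E = row C − 3·row D = (2, 4, −15)   [check: 4·83 − 15·22 = 2]
  5 = 2·2 + 1   → row F = row D − 2·row E = (1, −9, 34)   [check: −9·83 + 34·22 = 1]
  2 = 2·1 + 0   → remainder 0, stop. gcd = 1 (last nonzero row F).
The gcd is 1, so 22 is invertible mod 83. The last nonzero row gives −9·83 + 34·22 = 1, so t = 34. So 22^(−1) ≡ 34 (mod 83). Verify: 22 · 34 = 748 ≡ 1 (mod 83). ✓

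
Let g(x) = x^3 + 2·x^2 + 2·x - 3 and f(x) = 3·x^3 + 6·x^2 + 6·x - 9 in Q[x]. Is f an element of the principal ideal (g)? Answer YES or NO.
In Q[x] the ideal (g) consists of all multiples of g, so f ∈ (g) iff g | f, i.e. iff the remainder of f on division by g is 0. Divide f by g (g is monic, so eliminate the leading term of the running remainder at each step):
  leading term 3·x^3: subtract (3)·g(x) = 3·x^3 + 6·x^2 + 6·x - 9, leaving 0
The remainder is 0, so f(x) = g(x) · h(x) with h(x) = 3. Hence g | f, i.e. f ∈ (g).

Final answer: YES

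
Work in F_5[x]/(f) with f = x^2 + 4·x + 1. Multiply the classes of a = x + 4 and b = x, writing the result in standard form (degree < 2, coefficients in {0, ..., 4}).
Multiply as integer polynomials: a · b = x^2 + 4·x. Reducing coefficients mod 5: a · b ≡ x^2 + 4·x. Now divide by f(x) = x^2 + 4·x + 1 in F_5[x], eliminating the leading term at each step:
  leading term x^2: subtract (1)·f(x) = x^2 + 4·x + 1, leaving 4 (coefficients mod 5)
The degree is now < 2, so this is the remainder. Hence a · b ≡ 4 in F_5[x]/(f).

Final answer: a · b ≡ 4 (mod f(x))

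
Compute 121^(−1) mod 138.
Apply the extended Euclidean algorithm to (138, 121), tracking rows (r, s, t) with s·138 + t·121 = r. Each division r_prev = q·r_cur + r_new produces the new row as (previous row) − q·(current row):
  row A: (138, 1, 0)   [1·138 + 0·121 = 138]
  row B: (121, 0, 1)   [0·138 + 1·121 = 121]
  138 = 1·121 + 17   → row C = row A − 1·row B = (17, 1, −1)   [check: 1·138 − 1·121 = 17]
  121 = 7·17 + 2   → row D = row B − 7·row C = (2, −7, 8)   [check: −7·138 + 8·121 = 2]
  17 = 8·2 + 1   → row E = row C − 8·row D = (1, 57, −65)   [check: 57·138 − 65·121 = 1]
  2 = 2·1 + 0   → remainder 0, stop. gcd = 1 (last nonzero row E).
The gcd is 1, so 121 is invertible mod 138. The last nonzero row gives 57·138 − 65·121 = 1, so t = −65. So 121^(−1) ≡ −65 ≡ 73 (mod 138). Verify: 121 · 73 = 8833 ≡ 1 (mod 138). ✓

Final answer: 121^(−1) ≡ 73 (mod 138)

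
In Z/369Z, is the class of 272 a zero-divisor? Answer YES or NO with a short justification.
NO

gcd(272, 369) = 1, so 272 is a unit in Z/369Z (it has a multiplicative inverse). A unit cannot be a zero-divisor: if 272·b ≡ 0 then multiplying both sides by 272^(−1) gives b ≡ 0. So 272 is not a zero-divisor.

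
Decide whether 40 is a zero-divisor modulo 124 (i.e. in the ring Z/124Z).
YES

gcd(40, 124) = 4 > 1, so 40 is not a unit in Z/124Z. In Z/nZ every nonzero non-unit is a zero-divisor: explicitly, take b = 124/gcd = 31 ≠ 0 (mod 124); then 40·31 = 1240 = 10·124, i.e. 40·31 ≡ 0 (mod 124). So 40 is a zero-divisor.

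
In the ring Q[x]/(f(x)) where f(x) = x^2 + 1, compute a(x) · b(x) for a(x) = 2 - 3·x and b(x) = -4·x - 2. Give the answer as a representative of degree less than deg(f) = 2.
First multiply in Q[x] without reducing: a · b = 12·x^2 - 2·x - 4. Now divide by f(x) = x^2 + 1, eliminating the leading term at each step:
  leading term 12·x^2: subtract (12)·f(x) = 12·x^2 + 12, leaving -2·x - 16
The degree is now < 2, so this is the remainder. Hence a · b ≡ -2·x - 16 in Q[x]/(f).

Final answer: a · b ≡ -2·x - 16 (mod f(x))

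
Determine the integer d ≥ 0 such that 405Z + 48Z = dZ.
(405, 48) = (3); d = 3

In the PID Z, (a, b) is generated by gcd(a, b). Compute gcd(405, 48) with the extended Euclidean algorithm, tracking rows (r, s, t) with s·405 + t·48 = r:
  row A: (405, 1, 0)   [1·405 + 0·48 = 405]
  row B: (48, 0, 1)   [0·405 + 1·48 = 48]
  405 = 8·48 + 21   → row C = row A − 8·row B = (21, 1, −8)   [check: 1·405 − 8·48 = 21]
  48 = 2·21 + 6   → row D = row B − 2·row C = (6, −2, 17)   [check: −2·405 + 17·48 = 6]
  21 = 3·6 + 3   → row E = row C − 3·row D = (3, 7, −59)   [check: 7·405 − 59·48 = 3]
  6 = 2·3 + 0   → remainder 0, stop. gcd = 3 (last nonzero row E).
So gcd(405, 48) = 3, with Bézout identity 7·405 − 59·48 = 3. Containment (⊇): the Bézout identity exhibits 3 as an element of (405, 48), giving (3) ⊆ (405, 48). Containment (⊆): since 3 | 405 and 3 | 48 (405 = 3·135, 48 = 3·16), every Z-linear combination of 405 and 48 is divisible by 3, so (405, 48) ⊆ (3). Therefore (405, 48) = (3), d = 3.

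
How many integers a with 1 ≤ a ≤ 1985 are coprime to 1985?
The number of a ∈ {1, ..., 1985} with gcd(a, 1985) = 1 is by definition Euler's totient φ(1985). φ is multiplicative, with φ(p^e) = p^e − p^(e−1). Factorise 1985 = 5 · 397. Then
  φ(1985) = (5 − 1) · (397 − 1) = 4 · 396 = 1584.
So there are 1584 such integers.

Final answer: 1584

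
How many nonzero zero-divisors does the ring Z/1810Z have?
Z/1810Z has 1089 nonzero zero-divisors

In Z/1810Z each nonzero element is either a unit (gcd with 1810 is 1) or a zero-divisor (gcd > 1). The number of units is φ(1810): factorise 1810 = 2 · 5 · 181, so φ(1810) = (2 − 1) · (5 − 1) · (181 − 1) = 1 · 4 · 180 = 720. The nonzero elements number 1810 − 1 = 1809. Hence the nonzero zero-divisors number 1809 − 720 = 1089.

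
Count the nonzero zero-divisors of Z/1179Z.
In Z/1179Z each nonzero element is either a unit (gcd with 1179 is 1) or a zero-divisor (gcd > 1). The number of units is φ(1179): factorise 1179 = 3^2 · 131, so φ(1179) = (3^2 − 3^1) · (131 − 1) = 6 · 130 = 780. The nonzero elements number 1179 − 1 = 1178. Hence the nonzero zero-divisors number 1178 − 780 = 398.

Final answer: Z/1179Z has 398 nonzero zero-divisors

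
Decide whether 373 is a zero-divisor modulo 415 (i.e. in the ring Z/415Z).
NO

gcd(373, 415) = 1, so 373 is a unit in Z/415Z (it has a multiplicative inverse). A unit cannot be a zero-divisor: if 373·b ≡ 0 then multiplying both sides by 373^(−1) gives b ≡ 0. So 373 is not a zero-divisor.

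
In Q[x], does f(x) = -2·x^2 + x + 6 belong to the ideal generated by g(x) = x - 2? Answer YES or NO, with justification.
In Q[x] the ideal (g) consists of all multiples of g, so f ∈ (g) iff g | f, i.e. iff the remainder of f on division by g is 0. Divide f by g (g is monic, so eliminate the leading term of the running remainder at each step):
  leading term -2·x^2: subtract (-2·x)·g(x) = -2·x^2 + 4·x, leaving 6 - 3·x
  leading term -3·x: subtract (-3)·g(x) = 6 - 3·x, leaving 0
The remainder is 0, so f(x) = g(x) · h(x) with h(x) = -2·x - 3. Hence g | f, i.e. f ∈ (g).

Final answer: YES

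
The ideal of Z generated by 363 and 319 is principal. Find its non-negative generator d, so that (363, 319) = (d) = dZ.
(363, 319) = (11); d = 11

In the PID Z, (a, b) is generated by gcd(a, b). Compute gcd(363, 319) with the extended Euclidean algorithm, tracking rows (r, s, t) with s·363 + t·319 = r:
  row A: (363, 1, 0)   [1·363 + 0·319 = 363]
  row B: (319, 0, 1)   [0·363 + 1·319 = 319]
  363 = 1·319 + 44   → row C = row A − 1·row B = (44, 1, −1)   [check: 1·363 − 1·319 = 44]
  319 = 7·44 + 11   → row D = row B − 7·row C = (11, −7, 8)   [check: −7·363 + 8·319 = 11]
  44 = 4·11 + 0   → remainder 0, stop. gcd = 11 (last nonzero row D).
So gcd(363, 319) = 11, with Bézout identity −7·363 + 8·319 = 11. Containment (⊇): the Bézout identity exhibits 11 as an element of (363, 319), giving (11) ⊆ (363, 319). Containment (⊆): since 11 | 363 and 11 | 319 (363 = 11·33, 319 = 11·29), every Z-linear combination of 363 and 319 is divisible by 11, so (363, 319) ⊆ (11). Therefore (363, 319) = (11), d = 11.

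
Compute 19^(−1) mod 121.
19^(−1) ≡ 51 (mod 121)

Apply the extended Euclidean algorithm to (121, 19), tracking rows (r, s, t) with s·121 + t·19 = r. Each division r_prev = q·r_cur + r_new produces the new row as (previous row) − q·(current row):
  row A: (121, 1, 0)   [1·121 + 0·19 = 121]
  row B: (19, 0, 1)   [0·121 + 1·19 = 19]
  121 = 6·19 + 7   → row C = row A − 6·row B = (7, 1, −6)   [check: 1·121 − 6·19 = 7]
  19 = 2·7 + 5   → row D = row B − 2·row C = (5, −2, 13)   [check: −2·121 + 13·19 = 5]
  7 = 1·5 + 2   → row E = row C − 1·row D = (2, 3, −19)   [check: 3·121 − 19·19 = 2]
  5 = 2·2 + 1   → row F = row D − 2·row E = (1, −8, 51)   [check: −8·121 + 51·19 = 1]
  2 = 2·1 + 0   → remainder 0, stop. gcd = 1 (last nonzero row F).
The gcd is 1, so 19 is invertible mod 121. The last nonzero row gives −8·121 + 51·19 = 1, so t = 51. So 19^(−1) ≡ 51 (mod 121). Verify: 19 · 51 = 969 ≡ 1 (mod 121). ✓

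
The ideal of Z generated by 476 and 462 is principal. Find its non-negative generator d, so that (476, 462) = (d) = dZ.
In the PID Z, (a, b) is generated by gcd(a, b). Compute gcd(476, 462) with the extended Euclidean algorithm, tracking rows (r, s, t) with s·476 + t·462 = r:
  row A: (476, 1, 0)   [1·476 + 0·462 = 476]
  row B: (462, 0, 1)   [0·476 + 1·462 = 462]
  476 = 1·462 + 14   → row C = row A − 1·row B = (14, 1, −1)   [check: 1·476 − 1·462 = 14]
  462 = 33·14 + 0   → remainder 0, stop. gcd = 14 (last nonzero row C).
So gcd(476, 462) = 14, with Bézout identity 1·476 − 1·462 = 14. Containment (⊇): the Bézout identity exhibits 14 as an element of (476, 462), giving (14) ⊆ (476, 462). Containment (⊆): since 14 | 476 and 14 | 462 (476 = 14·34, 462 = 14·33), every Z-linear combination of 476 and 462 is divisible by 14, so (476, 462) ⊆ (14). Therefore (476, 462) = (14), d = 14.

Final answer: (476, 462) = (14); d = 14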